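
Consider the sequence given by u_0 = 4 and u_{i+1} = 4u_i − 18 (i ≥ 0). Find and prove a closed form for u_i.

Claim: u_i = -2·4^i + 6.

Base case: u_0 = 4, and -2·4^0 + 6 = -2 + 6 = 4.
Assume u_j = -2·4^j + 6 for some j ≥ 0.
Then u_{j+1} = 4u_j − 18 = 4·(-2·4^j + 6) − 18 = -8·4^j + 24 − 18 = -2·4^{j+1} + 6.
By induction, u_i = -2·4^i + 6 for all i ≥ 0.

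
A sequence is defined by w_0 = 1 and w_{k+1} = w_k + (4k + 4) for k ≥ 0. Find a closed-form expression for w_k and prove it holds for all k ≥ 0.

Claim: w_k = 2k^2 + 2k + 1.

Base case: w_0 = 1, and 2·0^2 + 2·0 + 1 = 1.
Assume w_r = 2r^2 + 2r + 1.
Then w_{r+1} = w_r + (4r + 4) = (2r^2 + 2r + 1) + (4r + 4) = 2r^2 + 6r + 5,
and 2·(r+1)^2 + 2·(r+1) + 1 = 2r^2 + 6r + 5.
Hence w_k = 2k^2 + 2k + 1 for every k ≥ 0, by induction.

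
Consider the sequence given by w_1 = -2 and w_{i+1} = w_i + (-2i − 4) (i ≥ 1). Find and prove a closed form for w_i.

Claim: w_i = -i^2 − 3i + 2.

Base case: w_1 = -2, and -1^2 − 3·1 + 2 = -2.
Assume w_m = -m^2 − 3m + 2.
Then w_{m+1} = w_m + (-2m − 4) = (-m^2 − 3m + 2) + (-2m − 4) = -m^2 − 5m − 2,
and -(m+1)^2 − 3·(m+1) + 2 = -m^2 − 5m − 2.
By induction, w_i = -i^2 − 3i + 2 for all i ≥ 1.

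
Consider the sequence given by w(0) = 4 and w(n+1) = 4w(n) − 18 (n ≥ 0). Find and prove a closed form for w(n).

Claim: w(n) = -2·4^n + 6.

Base case: w(0) = 4, and -2·4^0 + 6 = -2 + 6 = 4.
Assume w(j) = -2·4^j + 6 for some j ≥ 0.
Then w(j+1) = 4w(j) − 18 = 4·(-2·4^j + 6) − 18 = -8·4^j + 24 − 18 = -2·4^{j+1} + 6.
By induction, w(n) = -2·4^n + 6 for all n ≥ 0.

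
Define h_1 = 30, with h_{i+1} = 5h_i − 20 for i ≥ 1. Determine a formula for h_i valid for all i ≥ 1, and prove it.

Claim: h_i = 5^{i+1} + 5.

Base case: h_1 = 30, and 5^{1+1} + 5 = 25 + 5 = 30.
Assume h_j = 5^{j+1} + 5 for some j ≥ 1.
Then h_{j+1} = 5h_j − 20 = 5·(5^{j+1} + 5) − 20 = 5^{j+2} + 25 − 20 = 5^{j+2} + 5.
This completes the inductive step, so h_i = 5^{i+1} + 5 for all i ≥ 1.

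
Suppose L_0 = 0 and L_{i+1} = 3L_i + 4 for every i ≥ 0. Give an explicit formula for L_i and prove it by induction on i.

Claim: L_i = 2·3^i − 2.

Base case: L_0 = 0, and 2·3^0 − 2 = 2 − 2 = 0.
Assume L_r = 2·3^r − 2 for some r ≥ 0.
Then L_{r+1} = 3L_r + 4 = 3·(2·3^r − 2) + 4 = 6·3^r − 6 + 4 = 2·3^{r+1} − 2.
By induction, L_i = 2·3^i − 2 for all i ≥ 0.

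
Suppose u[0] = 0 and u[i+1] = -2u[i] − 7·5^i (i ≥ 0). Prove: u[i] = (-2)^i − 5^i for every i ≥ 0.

Base case: u[0] = 0, and (-2)^0 − 5^0 = 1 − 1 = 0.
Assume u[m] = (-2)^m − 5^m for some m ≥ 0.
Then u[m+1] = -2u[m] − 7·5^m = -2·((-2)^m − 5^m) − 7·5^m = (-2)^{m+1} + 2·5^m − 7·5^m = (-2)^{m+1} − 5·5^m = (-2)^{m+1} − 5^{m+1}.
By induction, u[i] = (-2)^i − 5^i for all i ≥ 0.

u[i] = (-2)^i − 5^i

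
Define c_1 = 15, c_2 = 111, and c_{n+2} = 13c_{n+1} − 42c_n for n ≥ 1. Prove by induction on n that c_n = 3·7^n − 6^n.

Base cases: c_1 = 15 and 3·7^1 − 6^1 = 15; c_2 = 111 and 3·7^2 − 6^2 = 111.
Assume c_i = 3·7^i − 6^i for all 1 ≤ i ≤ j, where j ≥ 2.
Then c_{j+1} = 13c_j − 42c_{j−1} = 13·(3·7^j − 6^j) − 42·(3·7^{j−1} − 6^{j−1}) = 3·(13·7 − 42)7^{j−1} − (13·6 − 42)6^{j−1} = 147·7^{j−1} − 36·6^{j−1} = 3·7^{j+1} − 6^{j+1}.
This completes the inductive step, so c_n = 3·7^n − 6^n for all n ≥ 1.

c_n = 3·7^n − 6^n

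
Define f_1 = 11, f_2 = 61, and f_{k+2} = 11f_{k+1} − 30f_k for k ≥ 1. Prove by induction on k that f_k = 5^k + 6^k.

Base cases: f_1 = 11 and 5^1 + 6^1 = 11; f_2 = 61 and 5^2 + 6^2 = 61.
Assume f_j = 5^j + 6^j for all 1 ≤ j ≤ m, where m ≥ 2.
Then f_{m+1} = 11f_m − 30f_{m−1} = 11·(5^m + 6^m) − 30·(5^{m−1} + 6^{m−1}) = (11·5 − 30)5^{m−1} + (11·6 − 30)6^{m−1} = 25·5^{m−1} + 36·6^{m−1} = 5^{m+1} + 6^{m+1}.
So the formula holds for m+1, and by strong induction f_k = 5^k + 6^k for all k ≥ 1.

f_k = 5^k + 6^k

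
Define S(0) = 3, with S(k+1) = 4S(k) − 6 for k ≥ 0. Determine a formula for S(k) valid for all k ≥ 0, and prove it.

Claim: S(k) = 4^k + 2.

Base case: S(0) = 3, and 4^0 + 2 = 1 + 2 = 3.
Assume S(j) = 4^j + 2 for some j ≥ 0.
Then S(j+1) = 4S(j) − 6 = 4·(4^j + 2) − 6 = 4^{j+1} + 8 − 6 = 4^{j+1} + 2.
Hence S(k) = 4^k + 2 for every k ≥ 0, by induction.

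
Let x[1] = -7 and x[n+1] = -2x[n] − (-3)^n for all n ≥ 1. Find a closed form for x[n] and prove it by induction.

Claim: x[n] = 2·(-2)^n + (-3)^n.

Base case: x[1] = -7, and 2·(-2)^1 + (-3)^1 = -4 − 3 = -7.
Assume x[r] = 2·(-2)^r + (-3)^r for some r ≥ 1.
Then x[r+1] = -2x[r] − (-3)^r = -2·(2·(-2)^r + (-3)^r) − (-3)^r = 2·(-2)^{r+1} − 2·(-3)^r − (-3)^r = 2·(-2)^{r+1} − 3·(-3)^r = 2·(-2)^{r+1} + (-3)^{r+1}.
This completes the inductive step, so x[n] = 2·(-2)^n + (-3)^n for all n ≥ 1.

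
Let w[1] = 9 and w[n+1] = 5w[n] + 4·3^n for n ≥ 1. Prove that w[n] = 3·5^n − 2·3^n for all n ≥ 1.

Base case: w[1] = 9, and 3·5^1 − 2·3^1 = 15 − 6 = 9.
Assume w[j] = 3·5^j − 2·3^j for some j ≥ 1.
Then w[j+1] = 5w[j] + 4·3^j = 5·(3·5^j − 2·3^j) + 4·3^j = 3·5^{j+1} − 10·3^j + 4·3^j = 3·5^{j+1} − 6·3^j = 3·5^{j+1} − 2·3^{j+1}.
By induction, w[n] = 3·5^n − 2·3^n for all n ≥ 1.

w[n] = 3·5^n − 2·3^n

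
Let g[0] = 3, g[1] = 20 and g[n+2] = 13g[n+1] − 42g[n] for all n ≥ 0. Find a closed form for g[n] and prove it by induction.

Claim: g[n] = 6^n + 2·7^n.

Base cases: g[0] = 3 and 6^0 + 2·7^0 = 3; g[1] = 20 and 6^1 + 2·7^1 = 20.
Assume g[j] = 6^j + 2·7^j for all 0 ≤ j ≤ m, where m ≥ 1.
Then g[m+1] = 13g[m] − 42g[m−1] = 13·(6^m + 2·7^m) − 42·(6^{m−1} + 2·7^{m−1}) = (13·6 − 42)6^{m−1} + 2·(13·7 − 42)7^{m−1} = 36·6^{m−1} + 98·7^{m−1} = 6^{m+1} + 2·7^{m+1}.
This completes the inductive step, so g[n] = 6^n + 2·7^n for all n ≥ 0.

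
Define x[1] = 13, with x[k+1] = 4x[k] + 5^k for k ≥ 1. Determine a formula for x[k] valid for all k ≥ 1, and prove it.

Claim: x[k] = 2·4^k + 5^k.

Base case: x[1] = 13, and 2·4^1 + 5^1 = 8 + 5 = 13.
Assume x[r] = 2·4^r + 5^r for some r ≥ 1.
Then x[r+1] = 4x[r] + 5^r = 4·(2·4^r + 5^r) + 5^r = 2·4^{r+1} + 4·5^r + 5^r = 2·4^{r+1} + 5·5^r = 2·4^{r+1} + 5^{r+1}.
So the formula holds for r+1, and by induction x[k] = 2·4^k + 5^k for all k ≥ 1.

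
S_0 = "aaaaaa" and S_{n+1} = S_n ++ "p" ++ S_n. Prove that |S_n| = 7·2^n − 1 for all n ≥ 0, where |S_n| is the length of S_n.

Base case: |S_0| = 6, and 7·2^0 − 1 = 6.
Assume |S_k| = 7·2^k − 1.
Then |S_{k+1}| = |S_k| + 1 + |S_k| = 2|S_k| + 1 = 2(7·2^k − 1) + 1 = 7·2^{k+1} − 2 + 1 = 7·2^{k+1} − 1.
This completes the inductive step, so |S_n| = 7·2^n − 1 for all n ≥ 0.

|S_n| = 7·2^n − 1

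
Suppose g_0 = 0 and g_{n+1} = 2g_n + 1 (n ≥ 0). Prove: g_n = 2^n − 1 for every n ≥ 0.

Base case: g_0 = 0, and 2^0 − 1 = 1 − 1 = 0.
Assume g_j = 2^j − 1 for some j ≥ 0.
Then g_{j+1} = 2g_j + 1 = 2·(2^j − 1) + 1 = 2^{j+1} − 2 + 1 = 2^{j+1} − 1.
Hence g_n = 2^n − 1 for every n ≥ 0, by induction.

g_n = 2^n − 1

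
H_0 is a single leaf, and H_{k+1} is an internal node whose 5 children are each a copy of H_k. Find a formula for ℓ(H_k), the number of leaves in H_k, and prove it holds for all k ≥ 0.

Claim: ℓ(H_k) = 5^k.

Base case: ℓ(H_0) = 1, and 5^0 = 1.
Assume ℓ(H_m) = 5^m.
Then ℓ(H_{m+1}) = 5·ℓ(H_m) = 5·5^m = 5^{m+1}.
This completes the inductive step, so ℓ(H_k) = 5^k for all k ≥ 0.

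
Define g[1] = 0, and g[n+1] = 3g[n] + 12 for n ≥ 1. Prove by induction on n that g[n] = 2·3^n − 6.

Base case: g[1] = 0, and 2·3^1 − 6 = 6 − 6 = 0.
Assume g[j] = 2·3^j − 6 for some j ≥ 1.
Then g[j+1] = 3g[j] + 12 = 3·(2·3^j − 6) + 12 = 6·3^j − 18 + 12 = 2·3^{j+1} − 6.
This completes the inductive step, so g[n] = 2·3^n − 6 for all n ≥ 1.

g[n] = 2·3^n − 6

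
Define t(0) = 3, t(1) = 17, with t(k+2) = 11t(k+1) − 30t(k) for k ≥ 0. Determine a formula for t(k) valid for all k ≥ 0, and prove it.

Claim: t(k) = 2·6^k + 5^k.

Base cases: t(0) = 3 and 2·6^0 + 5^0 = 3; t(1) = 17 and 2·6^1 + 5^1 = 17.
Assume t(i) = 2·6^i + 5^i for all 0 ≤ i ≤ j, where j ≥ 1.
Then t(j+1) = 11t(j) − 30t(j−1) = 11·(2·6^j + 5^j) − 30·(2·6^{j−1} + 5^{j−1}) = 2·(11·6 − 30)6^{j−1} + (11·5 − 30)5^{j−1} = 72·6^{j−1} + 25·5^{j−1} = 2·6^{j+1} + 5^{j+1}.
So the formula holds for j+1, and by strong induction t(k) = 2·6^k + 5^k for all k ≥ 0.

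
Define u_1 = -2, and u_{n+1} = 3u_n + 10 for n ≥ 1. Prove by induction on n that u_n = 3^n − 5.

Base case: u_1 = -2, and 3^1 − 5 = 3 − 5 = -2.
Assume u_m = 3^m − 5 for some m ≥ 1.
Then u_{m+1} = 3u_m + 10 = 3·(3^m − 5) + 10 = 3^{m+1} − 15 + 10 = 3^{m+1} − 5.
Hence u_n = 3^n − 5 for every n ≥ 1, by induction.

u_n = 3^n − 5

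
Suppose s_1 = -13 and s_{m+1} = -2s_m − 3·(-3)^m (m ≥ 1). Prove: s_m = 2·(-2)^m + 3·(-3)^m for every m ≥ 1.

Base case: s_1 = -13, and 2·(-2)^1 + 3·(-3)^1 = -4 − 9 = -13.
Assume s_r = 2·(-2)^r + 3·(-3)^r for some r ≥ 1.
Then s_{r+1} = -2s_r − 3·(-3)^r = -2·(2·(-2)^r + 3·(-3)^r) − 3·(-3)^r = 2·(-2)^{r+1} − 6·(-3)^r − 3·(-3)^r = 2·(-2)^{r+1} − 9·(-3)^r = 2·(-2)^{r+1} + 3·(-3)^{r+1}.
Hence s_m = 2·(-2)^m + 3·(-3)^m for every m ≥ 1, by induction.

s_m = 2·(-2)^m + 3·(-3)^m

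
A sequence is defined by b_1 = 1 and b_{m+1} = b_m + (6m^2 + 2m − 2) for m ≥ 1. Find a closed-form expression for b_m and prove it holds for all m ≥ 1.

Claim: b_m = 2m^3 − 2m^2 − 2m + 3.

Base case: b_1 = 1, and 2·1^3 − 2·1^2 − 2·1 + 3 = 1.
Assume b_r = 2r^3 − 2r^2 − 2r + 3.
Then b_{r+1} = b_r + (6r^2 + 2r − 2) = (2r^3 − 2r^2 − 2r + 3) + (6r^2 + 2r − 2) = 2r^3 + 4r^2 + 1,
and 2·(r+1)^3 − 2·(r+1)^2 − 2·(r+1) + 3 = 2r^3 + 4r^2 + 1.
Hence b_m = 2m^3 − 2m^2 − 2m + 3 for every m ≥ 1, by induction.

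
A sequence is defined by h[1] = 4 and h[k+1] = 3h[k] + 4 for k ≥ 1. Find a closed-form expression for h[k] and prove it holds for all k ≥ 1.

Claim: h[k] = 2·3^k − 2.

Base case: h[1] = 4, and 2·3^1 − 2 = 6 − 2 = 4.
Assume h[r] = 2·3^r − 2 for some r ≥ 1.
Then h[r+1] = 3h[r] + 4 = 3·(2·3^r − 2) + 4 = 6·3^r − 6 + 4 = 2·3^{r+1} − 2.
So the formula holds for r+1, and by induction h[k] = 2·3^k − 2 for all k ≥ 1.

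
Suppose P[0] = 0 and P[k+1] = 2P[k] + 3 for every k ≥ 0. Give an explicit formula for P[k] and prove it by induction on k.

Claim: P[k] = 3·2^k − 3.

Base case: P[0] = 0, and 3·2^0 − 3 = 3 − 3 = 0.
Assume P[j] = 3·2^j − 3 for some j ≥ 0.
Then P[j+1] = 2P[j] + 3 = 2·(3·2^j − 3) + 3 = 6·2^j − 6 + 3 = 3·2^{j+1} − 3.
Hence P[k] = 3·2^k − 3 for every k ≥ 0, by induction.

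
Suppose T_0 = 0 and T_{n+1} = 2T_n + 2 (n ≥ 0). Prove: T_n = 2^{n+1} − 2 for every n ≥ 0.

Base case: T_0 = 0, and 2^{0+1} − 2 = 2 − 2 = 0.
Assume T_r = 2^{r+1} − 2 for some r ≥ 0.
Then T_{r+1} = 2T_r + 2 = 2·(2^{r+1} − 2) + 2 = 2^{r+2} − 4 + 2 = 2^{r+2} − 2.
By induction, T_n = 2^{n+1} − 2 for all n ≥ 0.

T_n = 2^{n+1} − 2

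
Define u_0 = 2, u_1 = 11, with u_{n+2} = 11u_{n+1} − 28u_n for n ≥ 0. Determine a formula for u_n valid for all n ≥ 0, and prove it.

Claim: u_n = 7^n + 4^n.

Base cases: u_0 = 2 and 7^0 + 4^0 = 2; u_1 = 11 and 7^1 + 4^1 = 11.
Assume u_j = 7^j + 4^j for all 0 ≤ j ≤ r, where r ≥ 1.
Then u_{r+1} = 11u_r − 28u_{r−1} = 11·(7^r + 4^r) − 28·(7^{r−1} + 4^{r−1}) = (11·7 − 28)7^{r−1} + (11·4 − 28)4^{r−1} = 49·7^{r−1} + 16·4^{r−1} = 7^{r+1} + 4^{r+1}.
Hence u_n = 7^n + 4^n for every n ≥ 0, by strong induction.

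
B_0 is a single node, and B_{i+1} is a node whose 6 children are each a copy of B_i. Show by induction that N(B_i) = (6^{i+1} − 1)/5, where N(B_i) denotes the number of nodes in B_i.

Base case: N(B_0) = 1, and (6^{0+1} − 1)/5 = 1.
Assume N(B_k) = (6^{k+1} − 1)/5.
Then N(B_{k+1}) = 1 + 6N(B_k) = 1 + 6·(6^{k+1} − 1)/5 = 1 + (6^{k+2} − 6)/5 = (5 + 6^{k+2} − 6)/5 = (6^{k+2} − 1)/5.
This completes the inductive step, so N(B_i) = (6^{i+1} − 1)/5 for all i ≥ 0.

N(B_i) = (6^{i+1} − 1)/5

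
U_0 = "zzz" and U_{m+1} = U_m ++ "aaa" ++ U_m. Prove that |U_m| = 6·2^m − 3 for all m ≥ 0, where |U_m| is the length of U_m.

Base case: |U_0| = 3, and 6·2^0 − 3 = 3.
Assume |U_r| = 6·2^r − 3.
Then |U_{r+1}| = |U_r| + 3 + |U_r| = 2|U_r| + 3 = 2(6·2^r − 3) + 3 = 6·2^{r+1} − 6 + 3 = 6·2^{r+1} − 3.
Hence |U_m| = 6·2^m − 3 for every m ≥ 0, by induction.

|U_m| = 6·2^m − 3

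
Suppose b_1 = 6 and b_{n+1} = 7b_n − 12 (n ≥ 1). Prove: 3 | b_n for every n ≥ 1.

Base case: b_1 = 6 = 3·2, so 3 | b_1.
Assume 3 | b_j, so b_j = 3t for some integer t.
Then b_{j+1} = 7b_j − 12 = 7·(3t) − 12 = 3(7t − 4), so 3 | b_{j+1}.
By induction, 3 | b_n for all n ≥ 1.

3 | b_n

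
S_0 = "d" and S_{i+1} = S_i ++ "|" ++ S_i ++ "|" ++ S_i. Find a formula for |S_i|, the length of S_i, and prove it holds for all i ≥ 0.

Claim: |S_i| = 2·3^i − 1.

Base case: |S_0| = 1, and 2·3^0 − 1 = 1.
Assume |S_j| = 2·3^j − 1.
Then |S_{j+1}| = 3|S_j| + 2 = 3(2·3^j − 1) + 2 = 2·3^{j+1} − 3 + 2 = 2·3^{j+1} − 1.
So the formula holds for j+1, and by induction |S_i| = 2·3^i − 1 for all i ≥ 0.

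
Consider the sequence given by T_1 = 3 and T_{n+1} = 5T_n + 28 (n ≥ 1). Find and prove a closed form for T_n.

Claim: T_n = 2·5^n − 7.

Base case: T_1 = 3, and 2·5^1 − 7 = 10 − 7 = 3.
Assume T_m = 2·5^m − 7 for some m ≥ 1.
Then T_{m+1} = 5T_m + 28 = 5·(2·5^m − 7) + 28 = 10·5^m − 35 + 28 = 2·5^{m+1} − 7.
This completes the inductive step, so T_n = 2·5^n − 7 for all n ≥ 1.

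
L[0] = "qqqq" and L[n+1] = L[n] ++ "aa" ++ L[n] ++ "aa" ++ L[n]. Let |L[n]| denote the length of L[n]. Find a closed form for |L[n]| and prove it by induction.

Claim: |L[n]| = 6·3^n − 2.

Base case: |L[0]| = 4, and 6·3^0 − 2 = 4.
Assume |L[m]| = 6·3^m − 2.
Then |L[m+1]| = 3|L[m]| + 4 = 3(6·3^m − 2) + 4 = 6·3^{m+1} − 6 + 4 = 6·3^{m+1} − 2.
This completes the inductive step, so |L[n]| = 6·3^n − 2 for all n ≥ 0.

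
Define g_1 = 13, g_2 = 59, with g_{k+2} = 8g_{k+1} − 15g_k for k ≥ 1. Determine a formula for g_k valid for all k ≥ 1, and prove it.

Claim: g_k = 3^k + 2·5^k.

Base cases: g_1 = 13 and 3^1 + 2·5^1 = 13; g_2 = 59 and 3^2 + 2·5^2 = 59.
Assume g_j = 3^j + 2·5^j for all 1 ≤ j ≤ m, where m ≥ 2.
Then g_{m+1} = 8g_m − 15g_{m−1} = 8·(3^m + 2·5^m) − 15·(3^{m−1} + 2·5^{m−1}) = (8·3 − 15)3^{m−1} + 2·(8·5 − 15)5^{m−1} = 9·3^{m−1} + 50·5^{m−1} = 3^{m+1} + 2·5^{m+1}.
By strong induction, g_k = 3^k + 2·5^k for all k ≥ 1.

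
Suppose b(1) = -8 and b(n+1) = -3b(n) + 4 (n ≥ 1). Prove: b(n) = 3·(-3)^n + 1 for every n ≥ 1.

Base case: b(1) = -8, and 3·(-3)^1 + 1 = -9 + 1 = -8.
Assume b(m) = 3·(-3)^m + 1 for some m ≥ 1.
Then b(m+1) = -3b(m) + 4 = -3·(3·(-3)^m + 1) + 4 = -9·(-3)^m − 3 + 4 = 3·(-3)^{m+1} + 1.
So the formula holds for m+1, and by induction b(n) = 3·(-3)^n + 1 for all n ≥ 1.

b(n) = 3·(-3)^n + 1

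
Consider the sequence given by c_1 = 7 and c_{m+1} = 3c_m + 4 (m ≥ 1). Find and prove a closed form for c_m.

Claim: c_m = 3^{m+1} − 2.

Base case: c_1 = 7, and 3^{1+1} − 2 = 9 − 2 = 7.
Assume c_r = 3^{r+1} − 2 for some r ≥ 1.
Then c_{r+1} = 3c_r + 4 = 3·(3^{r+1} − 2) + 4 = 3^{r+2} − 6 + 4 = 3^{r+2} − 2.
So the formula holds for r+1, and by induction c_m = 3^{m+1} − 2 for all m ≥ 1.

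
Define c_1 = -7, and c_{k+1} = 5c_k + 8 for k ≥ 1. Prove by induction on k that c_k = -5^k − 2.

Base case: c_1 = -7, and -5^1 − 2 = -5 − 2 = -7.
Assume c_r = -5^r − 2 for some r ≥ 1.
Then c_{r+1} = 5c_r + 8 = 5·(-5^r − 2) + 8 = -5^{r+1} − 10 + 8 = -5^{r+1} − 2.
Hence c_k = -5^k − 2 for every k ≥ 1, by induction.

c_k = -5^k − 2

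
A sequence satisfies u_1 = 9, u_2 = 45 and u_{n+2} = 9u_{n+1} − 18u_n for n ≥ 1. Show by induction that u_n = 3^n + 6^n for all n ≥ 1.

Base cases: u_1 = 9 and 3^1 + 6^1 = 9; u_2 = 45 and 3^2 + 6^2 = 45.
Assume u_j = 3^j + 6^j for all 1 ≤ j ≤ r, where r ≥ 2.
Then u_{r+1} = 9u_r − 18u_{r−1} = 9·(3^r + 6^r) − 18·(3^{r−1} + 6^{r−1}) = (9·3 − 18)3^{r−1} + (9·6 − 18)6^{r−1} = 9·3^{r−1} + 36·6^{r−1} = 3^{r+1} + 6^{r+1}.
By strong induction, u_n = 3^n + 6^n for all n ≥ 1.

u_n = 3^n + 6^n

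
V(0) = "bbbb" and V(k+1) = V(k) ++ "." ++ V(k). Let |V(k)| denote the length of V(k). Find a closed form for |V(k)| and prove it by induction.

Claim: |V(k)| = 5·2^k − 1.

Base case: |V(0)| = 4, and 5·2^0 − 1 = 4.
Assume |V(m)| = 5·2^m − 1.
Then |V(m+1)| = |V(m)| + 1 + |V(m)| = 2|V(m)| + 1 = 2(5·2^m − 1) + 1 = 5·2^{m+1} − 2 + 1 = 5·2^{m+1} − 1.
This completes the inductive step, so |V(k)| = 5·2^k − 1 for all k ≥ 0.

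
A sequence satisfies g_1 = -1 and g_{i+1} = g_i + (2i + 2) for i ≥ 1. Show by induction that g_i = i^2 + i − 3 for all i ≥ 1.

Base case: g_1 = -1, and 1^2 + 1 − 3 = -1.
Assume g_r = r^2 + r − 3.
Then g_{r+1} = g_r + (2r + 2) = (r^2 + r − 3) + (2r + 2) = r^2 + 3r − 1,
and (r+1)^2 + (r+1) − 3 = r^2 + 3r − 1.
Hence g_i = i^2 + i − 3 for every i ≥ 1, by induction.

g_i = i^2 + i − 3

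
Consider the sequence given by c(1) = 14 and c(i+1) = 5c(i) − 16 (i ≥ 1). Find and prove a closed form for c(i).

Claim: c(i) = 2·5^i + 4.

Base case: c(1) = 14, and 2·5^1 + 4 = 10 + 4 = 14.
Assume c(r) = 2·5^r + 4 for some r ≥ 1.
Then c(r+1) = 5c(r) − 16 = 5·(2·5^r + 4) − 16 = 10·5^r + 20 − 16 = 2·5^{r+1} + 4.
This completes the inductive step, so c(i) = 2·5^i + 4 for all i ≥ 1.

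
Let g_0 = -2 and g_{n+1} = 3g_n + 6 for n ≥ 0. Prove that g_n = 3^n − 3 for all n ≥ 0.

Base case: g_0 = -2, and 3^0 − 3 = 1 − 3 = -2.
Assume g_r = 3^r − 3 for some r ≥ 0.
Then g_{r+1} = 3g_r + 6 = 3·(3^r − 3) + 6 = 3^{r+1} − 9 + 6 = 3^{r+1} − 3.
This completes the inductive step, so g_n = 3^n − 3 for all n ≥ 0.

g_n = 3^n − 3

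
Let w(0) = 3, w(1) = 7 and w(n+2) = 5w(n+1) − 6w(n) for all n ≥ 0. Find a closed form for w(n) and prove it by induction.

Claim: w(n) = 2·2^n + 3^n.

Base cases: w(0) = 3 and 2·2^0 + 3^0 = 3; w(1) = 7 and 2·2^1 + 3^1 = 7.
Assume w(i) = 2·2^i + 3^i for all 0 ≤ i ≤ j, where j ≥ 1.
Then w(j+1) = 5w(j) − 6w(j−1) = 5·(2·2^j + 3^j) − 6·(2·2^{j−1} + 3^{j−1}) = 2·(5·2 − 6)2^{j−1} + (5·3 − 6)3^{j−1} = 8·2^{j−1} + 9·3^{j−1} = 2·2^{j+1} + 3^{j+1}.
So the formula holds for j+1, and by strong induction w(n) = 2·2^n + 3^n for all n ≥ 0.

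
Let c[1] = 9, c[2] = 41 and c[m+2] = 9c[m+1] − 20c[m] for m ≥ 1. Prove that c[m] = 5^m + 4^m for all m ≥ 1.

Base cases: c[1] = 9 and 5^1 + 4^1 = 9; c[2] = 41 and 5^2 + 4^2 = 41.
Assume c[i] = 5^i + 4^i for all 1 ≤ i ≤ j, where j ≥ 2.
Then c[j+1] = 9c[j] − 20c[j−1] = 9·(5^j + 4^j) − 20·(5^{j−1} + 4^{j−1}) = (9·5 − 20)5^{j−1} + (9·4 − 20)4^{j−1} = 25·5^{j−1} + 16·4^{j−1} = 5^{j+1} + 4^{j+1}.
So the formula holds for j+1, and by strong induction c[m] = 5^m + 4^m for all m ≥ 1.

c[m] = 5^m + 4^m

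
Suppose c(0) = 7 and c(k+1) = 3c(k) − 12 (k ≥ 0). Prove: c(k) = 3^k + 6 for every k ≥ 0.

Base case: c(0) = 7, and 3^0 + 6 = 1 + 6 = 7.
Assume c(j) = 3^j + 6 for some j ≥ 0.
Then c(j+1) = 3c(j) − 12 = 3·(3^j + 6) − 12 = 3^{j+1} + 18 − 12 = 3^{j+1} + 6.
Hence c(k) = 3^k + 6 for every k ≥ 0, by induction.

c(k) = 3^k + 6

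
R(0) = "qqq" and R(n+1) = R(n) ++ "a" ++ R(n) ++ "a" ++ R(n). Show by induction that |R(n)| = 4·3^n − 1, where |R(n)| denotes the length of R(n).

Base case: |R(0)| = 3, and 4·3^0 − 1 = 3.
Assume |R(k)| = 4·3^k − 1.
Then |R(k+1)| = 3|R(k)| + 2 = 3(4·3^k − 1) + 2 = 4·3^{k+1} − 3 + 2 = 4·3^{k+1} − 1.
So the formula holds for k+1, and by induction |R(n)| = 4·3^n − 1 for all n ≥ 0.

|R(n)| = 4·3^n − 1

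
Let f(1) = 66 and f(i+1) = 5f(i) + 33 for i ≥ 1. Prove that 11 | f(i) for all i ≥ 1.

Base case: f(1) = 66 = 11·6, so 11 | f(1).
Assume 11 | f(r), so f(r) = 11t for some integer t.
Then f(r+1) = 5f(r) + 33 = 5·(11t) + 33 = 11(5t + 3), so 11 | f(r+1).
This completes the inductive step, so 11 | f(i) for all i ≥ 1.

11 | f(i)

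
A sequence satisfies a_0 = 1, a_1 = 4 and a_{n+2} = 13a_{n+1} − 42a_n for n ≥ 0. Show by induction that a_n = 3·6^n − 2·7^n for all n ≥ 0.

Base cases: a_0 = 1 and 3·6^0 − 2·7^0 = 1; a_1 = 4 and 3·6^1 − 2·7^1 = 4.
Assume a_i = 3·6^i − 2·7^i for all 0 ≤ i ≤ j, where j ≥ 1.
Then a_{j+1} = 13a_j − 42a_{j−1} = 13·(3·6^j − 2·7^j) − 42·(3·6^{j−1} − 2·7^{j−1}) = 3·(13·6 − 42)6^{j−1} − 2·(13·7 − 42)7^{j−1} = 108·6^{j−1} − 98·7^{j−1} = 3·6^{j+1} − 2·7^{j+1}.
So the formula holds for j+1, and by strong induction a_n = 3·6^n − 2·7^n for all n ≥ 0.

a_n = 3·6^n − 2·7^n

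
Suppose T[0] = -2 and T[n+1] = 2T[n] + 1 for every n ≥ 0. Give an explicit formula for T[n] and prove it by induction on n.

Claim: T[n] = -2^n − 1.

Base case: T[0] = -2, and -2^0 − 1 = -1 − 1 = -2.
Assume T[m] = -2^m − 1 for some m ≥ 0.
Then T[m+1] = 2T[m] + 1 = 2·(-2^m − 1) + 1 = -2^{m+1} − 2 + 1 = -2^{m+1} − 1.
This completes the inductive step, so T[n] = -2^n − 1 for all n ≥ 0.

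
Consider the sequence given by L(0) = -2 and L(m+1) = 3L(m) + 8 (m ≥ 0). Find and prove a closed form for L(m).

Claim: L(m) = 2·3^m − 4.

Base case: L(0) = -2, and 2·3^0 − 4 = 2 − 4 = -2.
Assume L(j) = 2·3^j − 4 for some j ≥ 0.
Then L(j+1) = 3L(j) + 8 = 3·(2·3^j − 4) + 8 = 6·3^j − 12 + 8 = 2·3^{j+1} − 4.
This completes the inductive step, so L(m) = 2·3^m − 4 for all m ≥ 0.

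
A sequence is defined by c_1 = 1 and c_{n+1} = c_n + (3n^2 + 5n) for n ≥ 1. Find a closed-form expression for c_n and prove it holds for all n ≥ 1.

Claim: c_n = n^3 + n^2 − 2n + 1.

Base case: c_1 = 1, and 1^3 + 1^2 − 2·1 + 1 = 1.
Assume c_r = r^3 + r^2 − 2r + 1.
Then c_{r+1} = c_r + (3r^2 + 5r) = (r^3 + r^2 − 2r + 1) + (3r^2 + 5r) = r^3 + 4r^2 + 3r + 1,
and (r+1)^3 + (r+1)^2 − 2·(r+1) + 1 = r^3 + 4r^2 + 3r + 1.
This completes the inductive step, so c_n = n^3 + n^2 − 2n + 1 for all n ≥ 1.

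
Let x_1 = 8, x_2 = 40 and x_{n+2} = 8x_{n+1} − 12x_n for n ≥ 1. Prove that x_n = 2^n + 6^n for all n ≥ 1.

Base cases: x_1 = 8 and 2^1 + 6^1 = 8; x_2 = 40 and 2^2 + 6^2 = 40.
Assume x_j = 2^j + 6^j for all 1 ≤ j ≤ r, where r ≥ 2.
Then x_{r+1} = 8x_r − 12x_{r−1} = 8·(2^r + 6^r) − 12·(2^{r−1} + 6^{r−1}) = (8·2 − 12)2^{r−1} + (8·6 − 12)6^{r−1} = 4·2^{r−1} + 36·6^{r−1} = 2^{r+1} + 6^{r+1}.
This completes the inductive step, so x_n = 2^n + 6^n for all n ≥ 1.

x_n = 2^n + 6^n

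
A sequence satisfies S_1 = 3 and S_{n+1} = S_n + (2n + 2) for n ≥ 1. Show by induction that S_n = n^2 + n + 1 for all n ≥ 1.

Base case: S_1 = 3, and 1^2 + 1 + 1 = 3.
Assume S_r = r^2 + r + 1.
Then S_{r+1} = S_r + (2r + 2) = (r^2 + r + 1) + (2r + 2) = r^2 + 3r + 3,
and (r+1)^2 + (r+1) + 1 = r^2 + 3r + 3.
By induction, S_n = n^2 + n + 1 for all n ≥ 1.

S_n = n^2 + n + 1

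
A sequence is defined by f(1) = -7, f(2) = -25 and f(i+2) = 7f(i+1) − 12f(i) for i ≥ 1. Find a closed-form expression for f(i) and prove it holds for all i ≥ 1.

Claim: f(i) = -4^i − 3^i.

Base cases: f(1) = -7 and -4^1 − 3^1 = -7; f(2) = -25 and -4^2 − 3^2 = -25.
Assume f(j) = -4^j − 3^j for all 1 ≤ j ≤ r, where r ≥ 2.
Then f(r+1) = 7f(r) − 12f(r−1) = 7·(-4^r − 3^r) − 12·(-4^{r−1} − 3^{r−1}) = -(7·4 − 12)4^{r−1} − (7·3 − 12)3^{r−1} = -16·4^{r−1} − 9·3^{r−1} = -4^{r+1} − 3^{r+1}.
By strong induction, f(i) = -4^i − 3^i for all i ≥ 1.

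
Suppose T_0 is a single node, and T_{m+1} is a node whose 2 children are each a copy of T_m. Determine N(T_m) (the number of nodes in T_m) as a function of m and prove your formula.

Claim: N(T_m) = 2^{m+1} − 1.

Base case: N(T_0) = 1, and 2^{0+1} − 1 = 1.
Assume N(T_k) = 2^{k+1} − 1.
Then N(T_{k+1}) = 1 + 2N(T_k) = 1 + 2(2^{k+1} − 1) = 2^{k+2} − 2 + 1 = 2^{k+2} − 1.
This completes the inductive step, so N(T_m) = 2^{m+1} − 1 for all m ≥ 0.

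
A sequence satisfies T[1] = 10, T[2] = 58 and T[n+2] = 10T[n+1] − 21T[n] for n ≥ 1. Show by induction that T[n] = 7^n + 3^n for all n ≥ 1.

Base cases: T[1] = 10 and 7^1 + 3^1 = 10; T[2] = 58 and 7^2 + 3^2 = 58.
Assume T[i] = 7^i + 3^i for all 1 ≤ i ≤ j, where j ≥ 2.
Then T[j+1] = 10T[j] − 21T[j−1] = 10·(7^j + 3^j) − 21·(7^{j−1} + 3^{j−1}) = (10·7 − 21)7^{j−1} + (10·3 − 21)3^{j−1} = 49·7^{j−1} + 9·3^{j−1} = 7^{j+1} + 3^{j+1}.
By strong induction, T[n] = 7^n + 3^n for all n ≥ 1.

T[n] = 7^n + 3^n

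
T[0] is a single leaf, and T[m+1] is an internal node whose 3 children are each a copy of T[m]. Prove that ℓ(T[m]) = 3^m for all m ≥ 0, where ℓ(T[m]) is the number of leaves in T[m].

Base case: ℓ(T[0]) = 1, and 3^0 = 1.
Assume ℓ(T[r]) = 3^r.
Then ℓ(T[r+1]) = 3·ℓ(T[r]) = 3·3^r = 3^{r+1}.
Hence ℓ(T[m]) = 3^m for every m ≥ 0, by induction.

ℓ(T[m]) = 3^m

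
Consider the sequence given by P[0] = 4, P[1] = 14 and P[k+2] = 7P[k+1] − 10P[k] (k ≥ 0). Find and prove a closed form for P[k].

Claim: P[k] = 2·5^k + 2·2^k.

Base cases: P[0] = 4 and 2·5^0 + 2·2^0 = 4; P[1] = 14 and 2·5^1 + 2·2^1 = 14.
Assume P[j] = 2·5^j + 2·2^j for all 0 ≤ j ≤ m, where m ≥ 1.
Then P[m+1] = 7P[m] − 10P[m−1] = 7·(2·5^m + 2·2^m) − 10·(2·5^{m−1} + 2·2^{m−1}) = 2·(7·5 − 10)5^{m−1} + 2·(7·2 − 10)2^{m−1} = 50·5^{m−1} + 8·2^{m−1} = 2·5^{m+1} + 2·2^{m+1}.
So the formula holds for m+1, and by strong induction P[k] = 2·5^k + 2·2^k for all k ≥ 0.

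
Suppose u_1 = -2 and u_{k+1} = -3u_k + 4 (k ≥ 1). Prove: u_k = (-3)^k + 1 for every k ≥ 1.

Base case: u_1 = -2, and (-3)^1 + 1 = -3 + 1 = -2.
Assume u_j = (-3)^j + 1 for some j ≥ 1.
Then u_{j+1} = -3u_j + 4 = -3·((-3)^j + 1) + 4 = -3·(-3)^j − 3 + 4 = (-3)^{j+1} + 1.
By induction, u_k = (-3)^k + 1 for all k ≥ 1.

u_k = (-3)^k + 1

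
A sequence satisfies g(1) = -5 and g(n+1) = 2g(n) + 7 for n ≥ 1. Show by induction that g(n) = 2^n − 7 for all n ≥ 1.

Base case: g(1) = -5, and 2^1 − 7 = 2 − 7 = -5.
Assume g(m) = 2^m − 7 for some m ≥ 1.
Then g(m+1) = 2g(m) + 7 = 2·(2^m − 7) + 7 = 2^{m+1} − 14 + 7 = 2^{m+1} − 7.
By induction, g(n) = 2^n − 7 for all n ≥ 1.

g(n) = 2^n − 7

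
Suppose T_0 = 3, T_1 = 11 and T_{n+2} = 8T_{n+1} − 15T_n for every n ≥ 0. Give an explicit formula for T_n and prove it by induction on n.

Claim: T_n = 2·3^n + 5^n.

Base cases: T_0 = 3 and 2·3^0 + 5^0 = 3; T_1 = 11 and 2·3^1 + 5^1 = 11.
Assume T_j = 2·3^j + 5^j for all 0 ≤ j ≤ k, where k ≥ 1.
Then T_{k+1} = 8T_k − 15T_{k−1} = 8·(2·3^k + 5^k) − 15·(2·3^{k−1} + 5^{k−1}) = 2·(8·3 − 15)3^{k−1} + (8·5 − 15)5^{k−1} = 18·3^{k−1} + 25·5^{k−1} = 2·3^{k+1} + 5^{k+1}.
Hence T_n = 2·3^n + 5^n for every n ≥ 0, by strong induction.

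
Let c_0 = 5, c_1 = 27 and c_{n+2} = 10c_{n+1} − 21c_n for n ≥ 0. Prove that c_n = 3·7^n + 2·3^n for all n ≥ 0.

Base cases: c_0 = 5 and 3·7^0 + 2·3^0 = 5; c_1 = 27 and 3·7^1 + 2·3^1 = 27.
Assume c_j = 3·7^j + 2·3^j for all 0 ≤ j ≤ r, where r ≥ 1.
Then c_{r+1} = 10c_r − 21c_{r−1} = 10·(3·7^r + 2·3^r) − 21·(3·7^{r−1} + 2·3^{r−1}) = 3·(10·7 − 21)7^{r−1} + 2·(10·3 − 21)3^{r−1} = 147·7^{r−1} + 18·3^{r−1} = 3·7^{r+1} + 2·3^{r+1}.
So the formula holds for r+1, and by strong induction c_n = 3·7^n + 2·3^n for all n ≥ 0.

c_n = 3·7^n + 2·3^n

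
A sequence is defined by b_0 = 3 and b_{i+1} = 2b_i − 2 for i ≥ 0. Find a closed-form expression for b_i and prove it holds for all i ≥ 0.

Claim: b_i = 2^i + 2.

Base case: b_0 = 3, and 2^0 + 2 = 1 + 2 = 3.
Assume b_r = 2^r + 2 for some r ≥ 0.
Then b_{r+1} = 2b_r − 2 = 2·(2^r + 2) − 2 = 2^{r+1} + 4 − 2 = 2^{r+1} + 2.
This completes the inductive step, so b_i = 2^i + 2 for all i ≥ 0.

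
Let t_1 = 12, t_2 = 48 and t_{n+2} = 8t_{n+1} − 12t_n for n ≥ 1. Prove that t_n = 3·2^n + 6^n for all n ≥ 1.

Base cases: t_1 = 12 and 3·2^1 + 6^1 = 12; t_2 = 48 and 3·2^2 + 6^2 = 48.
Assume t_j = 3·2^j + 6^j for all 1 ≤ j ≤ r, where r ≥ 2.
Then t_{r+1} = 8t_r − 12t_{r−1} = 8·(3·2^r + 6^r) − 12·(3·2^{r−1} + 6^{r−1}) = 3·(8·2 − 12)2^{r−1} + (8·6 − 12)6^{r−1} = 12·2^{r−1} + 36·6^{r−1} = 3·2^{r+1} + 6^{r+1}.
So the formula holds for r+1, and by strong induction t_n = 3·2^n + 6^n for all n ≥ 1.

t_n = 3·2^n + 6^n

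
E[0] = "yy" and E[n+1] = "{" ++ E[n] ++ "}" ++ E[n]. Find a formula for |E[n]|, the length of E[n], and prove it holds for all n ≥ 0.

Claim: |E[n]| = 2^{n+2} − 2.

Base case: |E[0]| = 2, and 2^{0+2} − 2 = 2.
Assume |E[j]| = 2^{j+2} − 2.
Then |E[j+1]| = 1 + |E[j]| + 1 + |E[j]| = 2|E[j]| + 2 = 2(2^{j+2} − 2) + 2 = 2^{j+3} − 4 + 2 = 2^{j+3} − 2.
By induction, |E[n]| = 2^{n+2} − 2 for all n ≥ 0.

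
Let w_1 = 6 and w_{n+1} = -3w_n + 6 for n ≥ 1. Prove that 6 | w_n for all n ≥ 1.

Base case: w_1 = 6 = 6·1, so 6 | w_1.
Assume 6 | w_k, so w_k = 6t for some integer t.
Then w_{k+1} = -3w_k + 6 = -3·(6t) + 6 = 6(-3t + 1), so 6 | w_{k+1}.
By induction, 6 | w_n for all n ≥ 1.

6 | w_n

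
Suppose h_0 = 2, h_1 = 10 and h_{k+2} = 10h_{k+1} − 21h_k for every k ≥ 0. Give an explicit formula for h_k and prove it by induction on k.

Claim: h_k = 3^k + 7^k.

Base cases: h_0 = 2 and 3^0 + 7^0 = 2; h_1 = 10 and 3^1 + 7^1 = 10.
Assume h_j = 3^j + 7^j for all 0 ≤ j ≤ m, where m ≥ 1.
Then h_{m+1} = 10h_m − 21h_{m−1} = 10·(3^m + 7^m) − 21·(3^{m−1} + 7^{m−1}) = (10·3 − 21)3^{m−1} + (10·7 − 21)7^{m−1} = 9·3^{m−1} + 49·7^{m−1} = 3^{m+1} + 7^{m+1}.
This completes the inductive step, so h_k = 3^k + 7^k for all k ≥ 0.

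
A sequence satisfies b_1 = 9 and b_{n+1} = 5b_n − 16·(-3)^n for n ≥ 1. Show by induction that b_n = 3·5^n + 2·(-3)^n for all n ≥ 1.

Base case: b_1 = 9, and 3·5^1 + 2·(-3)^1 = 15 − 6 = 9.
Assume b_r = 3·5^r + 2·(-3)^r for some r ≥ 1.
Then b_{r+1} = 5b_r − 16·(-3)^r = 5·(3·5^r + 2·(-3)^r) − 16·(-3)^r = 3·5^{r+1} + 10·(-3)^r − 16·(-3)^r = 3·5^{r+1} − 6·(-3)^r = 3·5^{r+1} + 2·(-3)^{r+1}.
This completes the inductive step, so b_n = 3·5^n + 2·(-3)^n for all n ≥ 1.

b_n = 3·5^n + 2·(-3)^n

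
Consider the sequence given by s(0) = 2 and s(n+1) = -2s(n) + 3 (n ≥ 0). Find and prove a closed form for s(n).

Claim: s(n) = (-2)^n + 1.

Base case: s(0) = 2, and (-2)^0 + 1 = 1 + 1 = 2.
Assume s(r) = (-2)^r + 1 for some r ≥ 0.
Then s(r+1) = -2s(r) + 3 = -2·((-2)^r + 1) + 3 = -2·(-2)^r − 2 + 3 = (-2)^{r+1} + 1.
By induction, s(n) = (-2)^n + 1 for all n ≥ 0.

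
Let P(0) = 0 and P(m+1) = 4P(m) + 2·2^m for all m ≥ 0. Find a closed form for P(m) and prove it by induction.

Claim: P(m) = 4^m − 2^m.

Base case: P(0) = 0, and 4^0 − 2^0 = 1 − 1 = 0.
Assume P(j) = 4^j − 2^j for some j ≥ 0.
Then P(j+1) = 4P(j) + 2·2^j = 4·(4^j − 2^j) + 2·2^j = 4^{j+1} − 4·2^j + 2·2^j = 4^{j+1} − 2·2^j = 4^{j+1} − 2^{j+1}.
By induction, P(m) = 4^m − 2^m for all m ≥ 0.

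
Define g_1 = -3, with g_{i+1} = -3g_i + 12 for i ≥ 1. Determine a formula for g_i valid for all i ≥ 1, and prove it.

Claim: g_i = 2·(-3)^i + 3.

Base case: g_1 = -3, and 2·(-3)^1 + 3 = -6 + 3 = -3.
Assume g_j = 2·(-3)^j + 3 for some j ≥ 1.
Then g_{j+1} = -3g_j + 12 = -3·(2·(-3)^j + 3) + 12 = -6·(-3)^j − 9 + 12 = 2·(-3)^{j+1} + 3.
By induction, g_i = 2·(-3)^i + 3 for all i ≥ 1.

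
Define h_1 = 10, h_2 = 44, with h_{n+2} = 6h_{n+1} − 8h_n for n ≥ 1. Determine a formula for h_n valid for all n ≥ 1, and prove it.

Claim: h_n = 3·4^n − 2^n.

Base cases: h_1 = 10 and 3·4^1 − 2^1 = 10; h_2 = 44 and 3·4^2 − 2^2 = 44.
Assume h_j = 3·4^j − 2^j for all 1 ≤ j ≤ k, where k ≥ 2.
Then h_{k+1} = 6h_k − 8h_{k−1} = 6·(3·4^k − 2^k) − 8·(3·4^{k−1} − 2^{k−1}) = 3·(6·4 − 8)4^{k−1} − (6·2 − 8)2^{k−1} = 48·4^{k−1} − 4·2^{k−1} = 3·4^{k+1} − 2^{k+1}.
Hence h_n = 3·4^n − 2^n for every n ≥ 1, by strong induction.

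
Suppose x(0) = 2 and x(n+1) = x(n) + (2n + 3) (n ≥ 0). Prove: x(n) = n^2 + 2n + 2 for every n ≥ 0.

Base case: x(0) = 2, and 0^2 + 2·0 + 2 = 2.
Assume x(j) = j^2 + 2j + 2.
Then x(j+1) = x(j) + (2j + 3) = (j^2 + 2j + 2) + (2j + 3) = j^2 + 4j + 5,
and (j+1)^2 + 2·(j+1) + 2 = j^2 + 4j + 5.
By induction, x(n) = n^2 + 2n + 2 for all n ≥ 0.

x(n) = n^2 + 2n + 2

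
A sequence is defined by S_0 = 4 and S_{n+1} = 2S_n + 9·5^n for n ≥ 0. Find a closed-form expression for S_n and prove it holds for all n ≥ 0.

Claim: S_n = 2^n + 3·5^n.

Base case: S_0 = 4, and 2^0 + 3·5^0 = 1 + 3 = 4.
Assume S_k = 2^k + 3·5^k for some k ≥ 0.
Then S_{k+1} = 2S_k + 9·5^k = 2·(2^k + 3·5^k) + 9·5^k = 2^{k+1} + 6·5^k + 9·5^k = 2^{k+1} + 15·5^k = 2^{k+1} + 3·5^{k+1}.
By induction, S_n = 2^n + 3·5^n for all n ≥ 0.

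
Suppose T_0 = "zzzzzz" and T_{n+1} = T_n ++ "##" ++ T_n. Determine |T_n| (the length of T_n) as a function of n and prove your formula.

Claim: |T_n| = 2^{n+3} − 2.

Base case: |T_0| = 6, and 2^{0+3} − 2 = 6.
Assume |T_r| = 2^{r+3} − 2.
Then |T_{r+1}| = |T_r| + 2 + |T_r| = 2|T_r| + 2 = 2(2^{r+3} − 2) + 2 = 2^{r+1+3} − 4 + 2 = 2^{r+1+3} − 2.
This completes the inductive step, so |T_n| = 2^{n+3} − 2 for all n ≥ 0.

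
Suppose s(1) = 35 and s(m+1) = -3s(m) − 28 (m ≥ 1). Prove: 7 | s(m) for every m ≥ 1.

Base case: s(1) = 35 = 7·5, so 7 | s(1).
Assume 7 | s(k), so s(k) = 7t for some integer t.
Then s(k+1) = -3s(k) − 28 = -3·(7t) − 28 = 7(-3t − 4), so 7 | s(k+1).
So the property holds for k+1, and by induction 7 | s(m) for all m ≥ 1.

7 | s(m)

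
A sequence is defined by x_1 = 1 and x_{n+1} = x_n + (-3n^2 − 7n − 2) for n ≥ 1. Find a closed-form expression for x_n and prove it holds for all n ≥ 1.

Claim: x_n = -n^3 − 2n^2 + n + 3.

Base case: x_1 = 1, and -1^3 − 2·1^2 + 1 + 3 = 1.
Assume x_k = -k^3 − 2k^2 + k + 3.
Then x_{k+1} = x_k + (-3k^2 − 7k − 2) = (-k^3 − 2k^2 + k + 3) + (-3k^2 − 7k − 2) = -k^3 − 5k^2 − 6k + 1,
and -(k+1)^3 − 2·(k+1)^2 + (k+1) + 3 = -k^3 − 5k^2 − 6k + 1.
By induction, x_n = -n^3 − 2n^2 + n + 3 for all n ≥ 1.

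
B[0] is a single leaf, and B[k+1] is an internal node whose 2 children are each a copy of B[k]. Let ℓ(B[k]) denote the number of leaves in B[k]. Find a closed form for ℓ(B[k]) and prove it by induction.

Claim: ℓ(B[k]) = 2^k.

Base case: ℓ(B[0]) = 1, and 2^0 = 1.
Assume ℓ(B[r]) = 2^r.
Then ℓ(B[r+1]) = 2·ℓ(B[r]) = 2·2^r = 2^{r+1}.
So the formula holds for r+1, and by induction ℓ(B[k]) = 2^k for all k ≥ 0.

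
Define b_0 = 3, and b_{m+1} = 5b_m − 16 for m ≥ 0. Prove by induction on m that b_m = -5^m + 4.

Base case: b_0 = 3, and -5^0 + 4 = -1 + 4 = 3.
Assume b_k = -5^k + 4 for some k ≥ 0.
Then b_{k+1} = 5b_k − 16 = 5·(-5^k + 4) − 16 = -5^{k+1} + 20 − 16 = -5^{k+1} + 4.
This completes the inductive step, so b_m = -5^m + 4 for all m ≥ 0.

b_m = -5^m + 4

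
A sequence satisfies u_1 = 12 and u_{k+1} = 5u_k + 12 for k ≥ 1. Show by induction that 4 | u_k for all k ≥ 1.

Base case: u_1 = 12 = 4·3, so 4 | u_1.
Assume 4 | u_r, so u_r = 4t for some integer t.
Then u_{r+1} = 5u_r + 12 = 5·(4t) + 12 = 4(5t + 3), so 4 | u_{r+1}.
So the property holds for r+1, and by induction 4 | u_k for all k ≥ 1.

4 | u_k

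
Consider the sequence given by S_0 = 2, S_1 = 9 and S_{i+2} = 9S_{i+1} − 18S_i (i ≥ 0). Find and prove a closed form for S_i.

Claim: S_i = 3^i + 6^i.

Base cases: S_0 = 2 and 3^0 + 6^0 = 2; S_1 = 9 and 3^1 + 6^1 = 9.
Assume S_j = 3^j + 6^j for all 0 ≤ j ≤ r, where r ≥ 1.
Then S_{r+1} = 9S_r − 18S_{r−1} = 9·(3^r + 6^r) − 18·(3^{r−1} + 6^{r−1}) = (9·3 − 18)3^{r−1} + (9·6 − 18)6^{r−1} = 9·3^{r−1} + 36·6^{r−1} = 3^{r+1} + 6^{r+1}.
Hence S_i = 3^i + 6^i for every i ≥ 0, by strong induction.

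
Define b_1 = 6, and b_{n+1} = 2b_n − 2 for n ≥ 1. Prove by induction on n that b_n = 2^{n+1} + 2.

Base case: b_1 = 6, and 2^{1+1} + 2 = 4 + 2 = 6.
Assume b_m = 2^{m+1} + 2 for some m ≥ 1.
Then b_{m+1} = 2b_m − 2 = 2·(2^{m+1} + 2) − 2 = 2^{m+2} + 4 − 2 = 2^{m+2} + 2.
By induction, b_n = 2^{n+1} + 2 for all n ≥ 1.

b_n = 2^{n+1} + 2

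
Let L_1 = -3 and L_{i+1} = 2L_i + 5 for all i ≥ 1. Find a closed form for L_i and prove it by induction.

Claim: L_i = 2^i − 5.

Base case: L_1 = -3, and 2^1 − 5 = 2 − 5 = -3.
Assume L_k = 2^k − 5 for some k ≥ 1.
Then L_{k+1} = 2L_k + 5 = 2·(2^k − 5) + 5 = 2^{k+1} − 10 + 5 = 2^{k+1} − 5.
So the formula holds for k+1, and by induction L_i = 2^i − 5 for all i ≥ 1.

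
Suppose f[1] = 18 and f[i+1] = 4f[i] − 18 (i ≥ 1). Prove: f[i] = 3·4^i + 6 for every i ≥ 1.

Base case: f[1] = 18, and 3·4^1 + 6 = 12 + 6 = 18.
Assume f[r] = 3·4^r + 6 for some r ≥ 1.
Then f[r+1] = 4f[r] − 18 = 4·(3·4^r + 6) − 18 = 12·4^r + 24 − 18 = 3·4^{r+1} + 6.
Hence f[i] = 3·4^i + 6 for every i ≥ 1, by induction.

f[i] = 3·4^i + 6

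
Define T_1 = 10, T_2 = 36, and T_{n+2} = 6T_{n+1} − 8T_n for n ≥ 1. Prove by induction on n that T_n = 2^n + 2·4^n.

Base cases: T_1 = 10 and 2^1 + 2·4^1 = 10; T_2 = 36 and 2^2 + 2·4^2 = 36.
Assume T_j = 2^j + 2·4^j for all 1 ≤ j ≤ m, where m ≥ 2.
Then T_{m+1} = 6T_m − 8T_{m−1} = 6·(2^m + 2·4^m) − 8·(2^{m−1} + 2·4^{m−1}) = (6·2 − 8)2^{m−1} + 2·(6·4 − 8)4^{m−1} = 4·2^{m−1} + 32·4^{m−1} = 2^{m+1} + 2·4^{m+1}.
So the formula holds for m+1, and by strong induction T_n = 2^n + 2·4^n for all n ≥ 1.

T_n = 2^n + 2·4^n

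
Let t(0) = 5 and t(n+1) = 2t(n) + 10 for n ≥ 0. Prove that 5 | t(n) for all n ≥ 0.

Base case: t(0) = 5 = 5·1, so 5 | t(0).
Assume 5 | t(j), so t(j) = 5s for some integer s.
Then t(j+1) = 2t(j) + 10 = 2·(5s) + 10 = 5(2s + 2), so 5 | t(j+1).
This completes the inductive step, so 5 | t(n) for all n ≥ 0.

5 | t(n)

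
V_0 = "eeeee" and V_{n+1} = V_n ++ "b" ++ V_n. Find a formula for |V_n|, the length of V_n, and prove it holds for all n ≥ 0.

Claim: |V_n| = 6·2^n − 1.

Base case: |V_0| = 5, and 6·2^0 − 1 = 5.
Assume |V_r| = 6·2^r − 1.
Then |V_{r+1}| = |V_r| + 1 + |V_r| = 2|V_r| + 1 = 2(6·2^r − 1) + 1 = 6·2^{r+1} − 2 + 1 = 6·2^{r+1} − 1.
Hence |V_n| = 6·2^n − 1 for every n ≥ 0, by induction.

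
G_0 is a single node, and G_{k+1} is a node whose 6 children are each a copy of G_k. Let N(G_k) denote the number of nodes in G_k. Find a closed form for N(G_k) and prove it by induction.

Claim: N(G_k) = (6^{k+1} − 1)/5.

Base case: N(G_0) = 1, and (6^{0+1} − 1)/5 = 1.
Assume N(G_j) = (6^{j+1} − 1)/5.
Then N(G_{j+1}) = 1 + 6N(G_j) = 1 + 6·(6^{j+1} − 1)/5 = 1 + (6^{j+2} − 6)/5 = (5 + 6^{j+2} − 6)/5 = (6^{j+2} − 1)/5.
By induction, N(G_k) = (6^{k+1} − 1)/5 for all k ≥ 0.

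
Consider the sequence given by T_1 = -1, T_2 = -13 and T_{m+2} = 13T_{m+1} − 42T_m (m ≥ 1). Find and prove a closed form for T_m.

Claim: T_m = 6^m − 7^m.

Base cases: T_1 = -1 and 6^1 − 7^1 = -1; T_2 = -13 and 6^2 − 7^2 = -13.
Assume T_j = 6^j − 7^j for all 1 ≤ j ≤ r, where r ≥ 2.
Then T_{r+1} = 13T_r − 42T_{r−1} = 13·(6^r − 7^r) − 42·(6^{r−1} − 7^{r−1}) = (13·6 − 42)6^{r−1} − (13·7 − 42)7^{r−1} = 36·6^{r−1} − 49·7^{r−1} = 6^{r+1} − 7^{r+1}.
By strong induction, T_m = 6^m − 7^m for all m ≥ 1.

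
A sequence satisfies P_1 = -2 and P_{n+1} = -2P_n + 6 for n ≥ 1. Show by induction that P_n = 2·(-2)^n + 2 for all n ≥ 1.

Base case: P_1 = -2, and 2·(-2)^1 + 2 = -4 + 2 = -2.
Assume P_k = 2·(-2)^k + 2 for some k ≥ 1.
Then P_{k+1} = -2P_k + 6 = -2·(2·(-2)^k + 2) + 6 = -4·(-2)^k − 4 + 6 = 2·(-2)^{k+1} + 2.
This completes the inductive step, so P_n = 2·(-2)^n + 2 for all n ≥ 1.

P_n = 2·(-2)^n + 2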